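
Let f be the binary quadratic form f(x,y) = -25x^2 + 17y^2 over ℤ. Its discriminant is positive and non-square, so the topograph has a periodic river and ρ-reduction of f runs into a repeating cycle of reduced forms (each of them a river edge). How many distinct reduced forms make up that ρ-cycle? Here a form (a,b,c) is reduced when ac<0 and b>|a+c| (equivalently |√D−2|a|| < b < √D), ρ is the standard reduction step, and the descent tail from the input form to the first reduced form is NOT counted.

D = 1700, ⌊√D⌋ = 41
descent: ρ → (17,34,-8)  [lands on river]
river: ρ → (-8,30,25)
river: ρ → (25,20,-13)
river: ρ → (-13,32,13)
river: ρ → (13,20,-25)
river: ρ → (-25,30,8)
river: ρ → (8,34,-17)
river: ρ → (-17,34,8)
river: ρ → (8,30,-25)
river: ρ → (-25,20,13)
river: ρ → (13,32,-13)
river: ρ → (-13,20,25)
river: ρ → (25,30,-8)
river: ρ → (-8,34,17)
ρ-cycle length = 14 (tail of 1 descent step not counted)

14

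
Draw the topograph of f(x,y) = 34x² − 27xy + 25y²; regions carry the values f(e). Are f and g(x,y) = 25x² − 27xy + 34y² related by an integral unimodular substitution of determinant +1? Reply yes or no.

D₁ = -2671, D₂ = -2671
f: flip: (34,-27,25)→(25,27,34)
f: translate: b→-23 (≡27 mod 50), so (25,27,34)→(25,-23,32)
f: reduced (well bottom): (25,-23,32) with a≤c, −a<b≤a
g: translate: b→23 (≡-27 mod 50), so (25,-27,34)→(25,23,32)
g: reduced (well bottom): (25,23,32) with a≤c, −a<b≤a
reduced forms (25, -23, 32) vs (25, 23, 32) ⇒ inequivalent

no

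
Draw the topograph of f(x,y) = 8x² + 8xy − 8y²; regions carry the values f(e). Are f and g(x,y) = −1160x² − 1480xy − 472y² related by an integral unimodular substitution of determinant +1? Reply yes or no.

D₁ = 320, D₂ = 320
river cycle of f (length 2): (-8, 8, 8), (8, 8, -8)
river cycle of g (length 2): (-8, 8, 8), (8, 8, -8)
cycles coincide ⇒ equivalent

yes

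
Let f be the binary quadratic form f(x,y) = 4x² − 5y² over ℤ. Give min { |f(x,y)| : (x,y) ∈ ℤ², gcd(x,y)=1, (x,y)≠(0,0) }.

descent: ρ → (-5,0,4)
descent: ρ → (4,8,-1)  [lands on river]
river: ρ → (-1,8,4)
closes: descent 2, river 2
min |a| on river = 1

1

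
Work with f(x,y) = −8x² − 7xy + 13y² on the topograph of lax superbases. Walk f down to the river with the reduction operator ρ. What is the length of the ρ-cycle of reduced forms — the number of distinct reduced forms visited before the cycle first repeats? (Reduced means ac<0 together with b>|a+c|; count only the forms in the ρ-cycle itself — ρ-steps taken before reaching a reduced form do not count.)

D = 465, ⌊√D⌋ = 21
descent: ρ → (13,7,-8)  [lands on river]
river: ρ → (-8,9,12)
river: ρ → (12,15,-5)
river: ρ → (-5,15,12)
river: ρ → (12,9,-8)
river: ρ → (-8,7,13)
river: ρ → (13,19,-2)
river: ρ → (-2,21,3)
river: ρ → (3,21,-2)
river: ρ → (-2,19,13)
ρ-cycle length = 10 (tail of 1 descent step not counted)

10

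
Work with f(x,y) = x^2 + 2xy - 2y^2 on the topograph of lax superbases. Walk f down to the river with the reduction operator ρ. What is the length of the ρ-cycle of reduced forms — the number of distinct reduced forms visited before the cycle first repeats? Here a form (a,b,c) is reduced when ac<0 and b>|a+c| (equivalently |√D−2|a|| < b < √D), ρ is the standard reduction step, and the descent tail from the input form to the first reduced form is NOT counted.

D = 12, ⌊√D⌋ = 3
river: ρ → (-2,2,1)
river: ρ → (1,2,-2)
ρ-cycle length = 2 (tail of 0 descent steps not counted)

2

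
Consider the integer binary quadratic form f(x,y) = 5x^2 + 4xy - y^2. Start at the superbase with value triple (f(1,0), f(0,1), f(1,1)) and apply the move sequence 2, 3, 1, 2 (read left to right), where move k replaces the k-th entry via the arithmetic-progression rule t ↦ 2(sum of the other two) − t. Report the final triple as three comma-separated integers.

start (5,-1,8) = (f(1,0),f(0,1),f(1,1))
replace slot 2: 2·(5+8) − (-1) = 27 → (5,27,8)
replace slot 3: 2·(5+27) − 8 = 56 → (5,27,56)
replace slot 1: 2·(27+56) − 5 = 161 → (161,27,56)
replace slot 2: 2·(161+56) − 27 = 407 → (161,407,56)

161,407,56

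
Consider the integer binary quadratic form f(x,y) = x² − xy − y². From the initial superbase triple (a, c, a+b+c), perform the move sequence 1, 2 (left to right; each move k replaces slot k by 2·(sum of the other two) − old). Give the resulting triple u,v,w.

start (1,-1,-1) = (f(1,0),f(0,1),f(1,1))
replace slot 1: 2·((-1)+(-1)) − 1 = -5 → (-5,-1,-1)
replace slot 2: 2·((-5)+(-1)) − (-1) = -11 → (-5,-11,-1)

-5,-11,-1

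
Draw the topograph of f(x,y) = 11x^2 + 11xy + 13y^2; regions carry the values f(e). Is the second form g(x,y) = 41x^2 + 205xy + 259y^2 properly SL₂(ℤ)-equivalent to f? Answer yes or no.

D₁ = -451, D₂ = -451
f: reduced (well bottom): (11,11,13) with a≤c, −a<b≤a
g: translate: b→41 (≡205 mod 82), so (41,205,259)→(41,41,13)
g: flip: (41,41,13)→(13,-41,41)
g: translate: b→11 (≡-41 mod 26), so (13,-41,41)→(13,11,11)
g: flip: (13,11,11)→(11,-11,13)
g: translate: b→11 (≡-11 mod 22), so (11,-11,13)→(11,11,13)
g: reduced (well bottom): (11,11,13) with a≤c, −a<b≤a
reduced forms (11, 11, 13) vs (11, 11, 13) ⇒ equivalent

yes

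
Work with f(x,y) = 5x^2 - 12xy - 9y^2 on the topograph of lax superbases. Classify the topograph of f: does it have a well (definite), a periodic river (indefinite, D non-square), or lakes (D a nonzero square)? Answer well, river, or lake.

D = b²−4ac = (-12)² − 4·5·(-9) = 324
D = 18² is a perfect square ⇒ form factors over ℤ ⇒ lakes

lake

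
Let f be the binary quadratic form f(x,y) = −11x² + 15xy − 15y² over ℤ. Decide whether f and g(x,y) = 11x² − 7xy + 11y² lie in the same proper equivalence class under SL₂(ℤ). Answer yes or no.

D₁ = -435, D₂ = -435
f is negative-definite; reduce −f:
−f: translate: b→7 (≡-15 mod 22), so (11,-15,15)→(11,7,11)
−f: reduced (well bottom): (11,7,11) with a≤c, −a<b≤a
flip sign back: reduced form of f is (-11,-7,-11)
g: flip: (11,-7,11)→(11,7,11)
g: reduced (well bottom): (11,7,11) with a≤c, −a<b≤a
reduced forms (-11, -7, -11) vs (11, 7, 11) ⇒ inequivalent

no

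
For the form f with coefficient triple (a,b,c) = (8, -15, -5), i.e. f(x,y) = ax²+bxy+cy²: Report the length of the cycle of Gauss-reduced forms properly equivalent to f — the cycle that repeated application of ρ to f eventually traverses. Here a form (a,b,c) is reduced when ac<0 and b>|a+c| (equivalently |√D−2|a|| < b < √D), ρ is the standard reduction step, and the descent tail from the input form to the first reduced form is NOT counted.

D = 385, ⌊√D⌋ = 19
descent: ρ → (-5,15,8)  [lands on river]
river: ρ → (8,17,-3)
river: ρ → (-3,19,2)
river: ρ → (2,17,-12)
river: ρ → (-12,7,7)
river: ρ → (7,7,-12)
river: ρ → (-12,17,2)
river: ρ → (2,19,-3)
river: ρ → (-3,17,8)
river: ρ → (8,15,-5)
ρ-cycle length = 10 (tail of 1 descent step not counted)

10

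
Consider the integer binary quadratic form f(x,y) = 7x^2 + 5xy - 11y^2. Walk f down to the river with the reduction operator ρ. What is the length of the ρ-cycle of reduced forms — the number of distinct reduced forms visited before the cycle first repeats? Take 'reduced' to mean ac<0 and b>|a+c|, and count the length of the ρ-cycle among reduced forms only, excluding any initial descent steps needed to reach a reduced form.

D = 333, ⌊√D⌋ = 18
river: ρ → (-11,17,1)
river: ρ → (1,17,-11)
river: ρ → (-11,5,7)
river: ρ → (7,9,-9)
river: ρ → (-9,9,7)
river: ρ → (7,5,-11)
ρ-cycle length = 6 (tail of 0 descent steps not counted)

6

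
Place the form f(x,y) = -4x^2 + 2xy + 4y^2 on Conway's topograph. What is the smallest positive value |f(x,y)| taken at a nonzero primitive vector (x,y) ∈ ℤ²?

river: ρ → (4,6,-2)
river: ρ → (-2,6,4)
river: ρ → (4,2,-4)
river: ρ → (-4,6,2)
river: ρ → (2,6,-4)
river: ρ → (-4,2,4)
closes: descent 0, river 6
min |a| on river = 2

2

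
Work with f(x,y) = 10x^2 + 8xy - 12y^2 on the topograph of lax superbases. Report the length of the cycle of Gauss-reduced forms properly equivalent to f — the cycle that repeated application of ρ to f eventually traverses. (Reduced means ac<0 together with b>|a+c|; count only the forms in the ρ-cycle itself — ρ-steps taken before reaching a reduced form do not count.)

D = 544, ⌊√D⌋ = 23
river: ρ → (-12,16,6)
river: ρ → (6,20,-6)
river: ρ → (-6,16,12)
river: ρ → (12,8,-10)
river: ρ → (-10,12,10)
river: ρ → (10,8,-12)
ρ-cycle length = 6 (tail of 0 descent steps not counted)

6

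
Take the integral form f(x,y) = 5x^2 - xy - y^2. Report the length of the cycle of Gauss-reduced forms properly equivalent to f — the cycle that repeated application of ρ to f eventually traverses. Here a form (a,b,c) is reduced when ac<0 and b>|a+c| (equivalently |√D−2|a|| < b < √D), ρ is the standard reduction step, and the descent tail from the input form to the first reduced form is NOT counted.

D = 21, ⌊√D⌋ = 4
descent: ρ → (-1,3,3)  [lands on river]
river: ρ → (3,3,-1)
ρ-cycle length = 2 (tail of 1 descent step not counted)

2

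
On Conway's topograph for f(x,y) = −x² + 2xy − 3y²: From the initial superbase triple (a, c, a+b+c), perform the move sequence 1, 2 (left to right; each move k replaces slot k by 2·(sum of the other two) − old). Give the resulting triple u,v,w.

start (-1,-3,-2) = (f(1,0),f(0,1),f(1,1))
replace slot 1: 2·((-3)+(-2)) − (-1) = -9 → (-9,-3,-2)
replace slot 2: 2·((-9)+(-2)) − (-3) = -19 → (-9,-19,-2)

-9,-19,-2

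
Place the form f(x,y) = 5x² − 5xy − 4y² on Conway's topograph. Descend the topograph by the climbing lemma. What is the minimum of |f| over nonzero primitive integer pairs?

descent: ρ → (-4,5,5)  [lands on river]
river: ρ → (5,5,-4)
river: ρ → (-4,3,6)
river: ρ → (6,9,-1)
river: ρ → (-1,9,6)
river: ρ → (6,3,-4)
closes: descent 1, river 6
min |a| on river = 1

1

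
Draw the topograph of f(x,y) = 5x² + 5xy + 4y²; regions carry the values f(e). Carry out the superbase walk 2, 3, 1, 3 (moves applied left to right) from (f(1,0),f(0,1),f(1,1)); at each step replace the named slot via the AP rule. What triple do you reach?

start (5,4,14) = (f(1,0),f(0,1),f(1,1))
replace slot 2: 2·(5+14) − 4 = 34 → (5,34,14)
replace slot 3: 2·(5+34) − 14 = 64 → (5,34,64)
replace slot 1: 2·(34+64) − 5 = 191 → (191,34,64)
replace slot 3: 2·(191+34) − 64 = 386 → (191,34,386)

191,34,386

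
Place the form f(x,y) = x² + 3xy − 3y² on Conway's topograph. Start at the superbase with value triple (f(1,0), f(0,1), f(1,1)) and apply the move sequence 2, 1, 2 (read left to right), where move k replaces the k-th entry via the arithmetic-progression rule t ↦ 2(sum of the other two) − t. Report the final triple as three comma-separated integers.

start (1,-3,1) = (f(1,0),f(0,1),f(1,1))
replace slot 2: 2·(1+1) − (-3) = 7 → (1,7,1)
replace slot 1: 2·(7+1) − 1 = 15 → (15,7,1)
replace slot 2: 2·(15+1) − 7 = 25 → (15,25,1)

15,25,1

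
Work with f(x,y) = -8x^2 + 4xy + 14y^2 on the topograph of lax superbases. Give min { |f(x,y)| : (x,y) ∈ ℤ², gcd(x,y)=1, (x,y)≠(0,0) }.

descent: ρ → (14,-4,-8)
descent: ρ → (-8,20,2)  [lands on river]
river: ρ → (2,20,-8)
river: ρ → (-8,12,10)
river: ρ → (10,8,-10)
river: ρ → (-10,12,8)
river: ρ → (8,20,-2)
river: ρ → (-2,20,8)
river: ρ → (8,12,-10)
river: ρ → (-10,8,10)
river: ρ → (10,12,-8)
closes: descent 2, river 10
min |a| on river = 2

2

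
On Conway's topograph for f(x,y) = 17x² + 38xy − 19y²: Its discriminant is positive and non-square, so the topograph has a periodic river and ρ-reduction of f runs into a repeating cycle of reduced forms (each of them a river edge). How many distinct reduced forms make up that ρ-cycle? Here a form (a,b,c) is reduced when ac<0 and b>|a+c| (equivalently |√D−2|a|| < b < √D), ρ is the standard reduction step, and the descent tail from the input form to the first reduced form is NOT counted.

D = 2736, ⌊√D⌋ = 52
river: ρ → (-19,38,17)
river: ρ → (17,30,-27)
river: ρ → (-27,24,20)
river: ρ → (20,16,-31)
river: ρ → (-31,46,5)
river: ρ → (5,44,-40)
river: ρ → (-40,36,9)
river: ρ → (9,36,-40)
river: ρ → (-40,44,5)
river: ρ → (5,46,-31)
river: ρ → (-31,16,20)
river: ρ → (20,24,-27)
river: ρ → (-27,30,17)
river: ρ → (17,38,-19)
ρ-cycle length = 14 (tail of 0 descent steps not counted)

14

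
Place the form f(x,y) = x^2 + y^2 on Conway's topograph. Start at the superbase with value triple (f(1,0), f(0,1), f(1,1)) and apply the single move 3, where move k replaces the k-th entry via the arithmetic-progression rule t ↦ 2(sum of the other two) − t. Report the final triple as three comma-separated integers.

start (1,1,2) = (f(1,0),f(0,1),f(1,1))
replace slot 3: 2·(1+1) − 2 = 2 → (1,1,2)

1,1,2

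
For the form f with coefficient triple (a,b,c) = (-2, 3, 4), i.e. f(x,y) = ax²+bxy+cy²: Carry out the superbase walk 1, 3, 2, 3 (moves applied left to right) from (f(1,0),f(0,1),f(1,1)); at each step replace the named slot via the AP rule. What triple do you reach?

start (-2,4,5) = (f(1,0),f(0,1),f(1,1))
replace slot 1: 2·(4+5) − (-2) = 20 → (20,4,5)
replace slot 3: 2·(20+4) − 5 = 43 → (20,4,43)
replace slot 2: 2·(20+43) − 4 = 122 → (20,122,43)
replace slot 3: 2·(20+122) − 43 = 241 → (20,122,241)

20,122,241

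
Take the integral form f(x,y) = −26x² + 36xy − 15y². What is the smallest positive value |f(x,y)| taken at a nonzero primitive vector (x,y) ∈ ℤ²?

translate: b→16 (≡-36 mod 52), so (26,-36,15)→(26,16,5)
flip: (26,16,5)→(5,-16,26)
translate: b→4 (≡-16 mod 10), so (5,-16,26)→(5,4,14)
reduced (well bottom): (5,4,14) with a≤c, −a<b≤a
well minimum |f| = |-5| = 5 (negative-definite)

5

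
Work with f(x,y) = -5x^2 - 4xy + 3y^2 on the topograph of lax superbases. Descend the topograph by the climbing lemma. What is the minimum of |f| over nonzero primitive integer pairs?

descent: ρ → (3,4,-5)  [lands on river]
river: ρ → (-5,6,2)
river: ρ → (2,6,-5)
river: ρ → (-5,4,3)
river: ρ → (3,8,-1)
river: ρ → (-1,8,3)
closes: descent 1, river 6
min |a| on river = 1

1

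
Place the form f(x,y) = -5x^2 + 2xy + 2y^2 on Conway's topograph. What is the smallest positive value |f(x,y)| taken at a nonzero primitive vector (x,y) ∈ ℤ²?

descent: ρ → (2,6,-1)  [lands on river]
river: ρ → (-1,6,2)
closes: descent 1, river 2
min |a| on river = 1

1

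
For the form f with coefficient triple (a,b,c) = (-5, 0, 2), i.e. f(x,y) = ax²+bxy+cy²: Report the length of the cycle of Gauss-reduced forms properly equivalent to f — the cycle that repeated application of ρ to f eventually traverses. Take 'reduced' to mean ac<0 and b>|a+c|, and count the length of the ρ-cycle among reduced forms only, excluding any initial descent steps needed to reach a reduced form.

D = 40, ⌊√D⌋ = 6
descent: ρ → (2,4,-3)  [lands on river]
river: ρ → (-3,2,3)
river: ρ → (3,4,-2)
river: ρ → (-2,4,3)
river: ρ → (3,2,-3)
river: ρ → (-3,4,2)
ρ-cycle length = 6 (tail of 1 descent step not counted)

6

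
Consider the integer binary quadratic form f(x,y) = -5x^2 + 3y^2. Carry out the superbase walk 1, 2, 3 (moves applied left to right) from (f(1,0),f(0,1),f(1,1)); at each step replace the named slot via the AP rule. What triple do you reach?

start (-5,3,-2) = (f(1,0),f(0,1),f(1,1))
replace slot 1: 2·(3+(-2)) − (-5) = 7 → (7,3,-2)
replace slot 2: 2·(7+(-2)) − 3 = 7 → (7,7,-2)
replace slot 3: 2·(7+7) − (-2) = 30 → (7,7,30)

7,7,30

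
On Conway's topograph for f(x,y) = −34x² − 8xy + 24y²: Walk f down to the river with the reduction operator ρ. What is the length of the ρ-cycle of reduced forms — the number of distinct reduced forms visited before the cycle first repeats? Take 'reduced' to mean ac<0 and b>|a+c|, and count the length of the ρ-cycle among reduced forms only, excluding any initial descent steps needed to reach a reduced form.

D = 3328, ⌊√D⌋ = 57
descent: ρ → (24,56,-2)  [lands on river]
river: ρ → (-2,56,24)
river: ρ → (24,40,-18)
river: ρ → (-18,32,32)
river: ρ → (32,32,-18)
river: ρ → (-18,40,24)
ρ-cycle length = 6 (tail of 1 descent step not counted)

6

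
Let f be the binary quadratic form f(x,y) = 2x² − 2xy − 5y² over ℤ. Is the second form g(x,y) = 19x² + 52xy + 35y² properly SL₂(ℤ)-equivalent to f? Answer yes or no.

D₁ = 44, D₂ = 44
river cycle of f (length 2): (2, 6, -1), (-1, 6, 2)
river cycle of g (length 2): (2, 6, -1), (-1, 6, 2)
cycles coincide ⇒ equivalent

yes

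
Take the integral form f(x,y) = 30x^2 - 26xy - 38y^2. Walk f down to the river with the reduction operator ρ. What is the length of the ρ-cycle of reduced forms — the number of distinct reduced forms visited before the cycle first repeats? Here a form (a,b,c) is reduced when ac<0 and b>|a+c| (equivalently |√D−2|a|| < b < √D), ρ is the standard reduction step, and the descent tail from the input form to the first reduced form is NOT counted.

D = 5236, ⌊√D⌋ = 72
descent: ρ → (-38,26,30)  [lands on river]
river: ρ → (30,34,-34)
river: ρ → (-34,34,30)
river: ρ → (30,26,-38)
river: ρ → (-38,50,18)
river: ρ → (18,58,-26)
river: ρ → (-26,46,30)
river: ρ → (30,14,-42)
river: ρ → (-42,70,2)
river: ρ → (2,70,-42)
river: ρ → (-42,14,30)
river: ρ → (30,46,-26)
river: ρ → (-26,58,18)
river: ρ → (18,50,-38)
ρ-cycle length = 14 (tail of 1 descent step not counted)

14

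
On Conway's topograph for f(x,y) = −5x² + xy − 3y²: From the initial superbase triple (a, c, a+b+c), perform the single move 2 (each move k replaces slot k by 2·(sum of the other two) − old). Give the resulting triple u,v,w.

start (-5,-3,-7) = (f(1,0),f(0,1),f(1,1))
replace slot 2: 2·((-5)+(-7)) − (-3) = -21 → (-5,-21,-7)

-5,-21,-7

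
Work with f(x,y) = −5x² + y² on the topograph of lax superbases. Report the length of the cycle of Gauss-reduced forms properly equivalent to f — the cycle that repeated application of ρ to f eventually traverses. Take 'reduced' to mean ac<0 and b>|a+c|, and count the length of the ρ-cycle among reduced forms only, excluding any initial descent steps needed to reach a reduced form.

D = 20, ⌊√D⌋ = 4
descent: ρ → (1,4,-1)  [lands on river]
river: ρ → (-1,4,1)
ρ-cycle length = 2 (tail of 1 descent step not counted)

2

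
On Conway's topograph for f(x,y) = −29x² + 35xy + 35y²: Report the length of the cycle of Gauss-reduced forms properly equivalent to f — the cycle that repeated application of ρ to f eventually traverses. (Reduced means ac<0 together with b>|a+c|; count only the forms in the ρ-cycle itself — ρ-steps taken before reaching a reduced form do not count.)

D = 5285, ⌊√D⌋ = 72
river: ρ → (35,35,-29)
river: ρ → (-29,23,41)
river: ρ → (41,59,-11)
river: ρ → (-11,51,61)
river: ρ → (61,71,-1)
river: ρ → (-1,71,61)
river: ρ → (61,51,-11)
river: ρ → (-11,59,41)
river: ρ → (41,23,-29)
river: ρ → (-29,35,35)
ρ-cycle length = 10 (tail of 0 descent steps not counted)

10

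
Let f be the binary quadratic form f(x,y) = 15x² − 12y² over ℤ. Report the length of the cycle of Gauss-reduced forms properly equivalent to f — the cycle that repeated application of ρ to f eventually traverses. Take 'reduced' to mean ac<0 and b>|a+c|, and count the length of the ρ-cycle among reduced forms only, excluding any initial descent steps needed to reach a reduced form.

D = 720, ⌊√D⌋ = 26
descent: ρ → (-12,24,3)  [lands on river]
river: ρ → (3,24,-12)
ρ-cycle length = 2 (tail of 1 descent step not counted)

2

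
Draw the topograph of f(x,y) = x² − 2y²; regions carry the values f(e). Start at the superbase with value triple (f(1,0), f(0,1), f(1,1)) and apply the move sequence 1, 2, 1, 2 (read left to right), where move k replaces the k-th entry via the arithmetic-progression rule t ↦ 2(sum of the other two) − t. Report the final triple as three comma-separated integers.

start (1,-2,-1) = (f(1,0),f(0,1),f(1,1))
replace slot 1: 2·((-2)+(-1)) − 1 = -7 → (-7,-2,-1)
replace slot 2: 2·((-7)+(-1)) − (-2) = -14 → (-7,-14,-1)
replace slot 1: 2·((-14)+(-1)) − (-7) = -23 → (-23,-14,-1)
replace slot 2: 2·((-23)+(-1)) − (-14) = -34 → (-23,-34,-1)

-23,-34,-1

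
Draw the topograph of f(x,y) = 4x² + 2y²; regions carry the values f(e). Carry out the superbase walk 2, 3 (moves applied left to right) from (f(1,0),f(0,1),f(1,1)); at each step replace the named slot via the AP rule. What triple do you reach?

start (4,2,6) = (f(1,0),f(0,1),f(1,1))
replace slot 2: 2·(4+6) − 2 = 18 → (4,18,6)
replace slot 3: 2·(4+18) − 6 = 38 → (4,18,38)

4,18,38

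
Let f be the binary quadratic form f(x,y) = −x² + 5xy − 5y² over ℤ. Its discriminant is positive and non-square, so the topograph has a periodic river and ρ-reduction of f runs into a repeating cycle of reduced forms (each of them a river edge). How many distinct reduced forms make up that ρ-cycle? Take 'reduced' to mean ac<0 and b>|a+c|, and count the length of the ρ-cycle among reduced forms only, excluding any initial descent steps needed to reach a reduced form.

D = 5, ⌊√D⌋ = 2
descent: ρ → (-5,5,-1)
descent: ρ → (-1,1,1)  [lands on river]
river: ρ → (1,1,-1)
ρ-cycle length = 2 (tail of 2 descent steps not counted)

2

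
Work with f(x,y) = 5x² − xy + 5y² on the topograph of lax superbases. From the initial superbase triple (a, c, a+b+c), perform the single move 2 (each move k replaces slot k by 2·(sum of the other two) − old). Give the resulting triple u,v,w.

start (5,5,9) = (f(1,0),f(0,1),f(1,1))
replace slot 2: 2·(5+9) − 5 = 23 → (5,23,9)

5,23,9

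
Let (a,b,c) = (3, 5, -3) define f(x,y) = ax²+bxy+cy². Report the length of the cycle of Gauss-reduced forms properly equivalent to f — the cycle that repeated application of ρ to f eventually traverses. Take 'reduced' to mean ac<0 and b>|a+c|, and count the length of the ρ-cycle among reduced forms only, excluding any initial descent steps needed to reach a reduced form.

D = 61, ⌊√D⌋ = 7
river: ρ → (-3,7,1)
river: ρ → (1,7,-3)
river: ρ → (-3,5,3)
river: ρ → (3,7,-1)
river: ρ → (-1,7,3)
river: ρ → (3,5,-3)
ρ-cycle length = 6 (tail of 0 descent steps not counted)

6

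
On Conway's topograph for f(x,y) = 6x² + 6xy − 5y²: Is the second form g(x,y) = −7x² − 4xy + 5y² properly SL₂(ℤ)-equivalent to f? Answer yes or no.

D₁ = 156, D₂ = 156
river cycle of f (length 6): (-5, 4, 7), (7, 10, -2), (-2, 10, 7), (7, 4, -5), (-5, 6, 6), (6, 6, -5)
river cycle of g (length 6): (5, 4, -7), (-7, 10, 2), (2, 10, -7), (-7, 4, 5), (5, 6, -6), (-6, 6, 5)
cycles differ ⇒ inequivalent

no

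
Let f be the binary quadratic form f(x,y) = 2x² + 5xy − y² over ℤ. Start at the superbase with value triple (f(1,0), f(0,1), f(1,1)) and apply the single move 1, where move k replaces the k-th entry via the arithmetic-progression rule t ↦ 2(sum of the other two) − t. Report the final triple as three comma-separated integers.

start (2,-1,6) = (f(1,0),f(0,1),f(1,1))
replace slot 1: 2·((-1)+6) − 2 = 8 → (8,-1,6)

8,-1,6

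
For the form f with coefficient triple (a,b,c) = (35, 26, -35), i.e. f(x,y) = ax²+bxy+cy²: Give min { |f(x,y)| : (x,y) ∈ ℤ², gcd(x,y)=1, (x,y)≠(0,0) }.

river: ρ → (-35,44,26)
river: ρ → (26,60,-19)
river: ρ → (-19,54,35)
river: ρ → (35,16,-38)
river: ρ → (-38,60,13)
river: ρ → (13,70,-13)
river: ρ → (-13,60,38)
river: ρ → (38,16,-35)
river: ρ → (-35,54,19)
river: ρ → (19,60,-26)
river: ρ → (-26,44,35)
river: ρ → (35,26,-35)
closes: descent 0, river 12
min |a| on river = 13

13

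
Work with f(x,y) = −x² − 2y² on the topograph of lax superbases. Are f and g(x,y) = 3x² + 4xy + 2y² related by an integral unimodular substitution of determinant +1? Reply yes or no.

D₁ = -8, D₂ = -8
f is negative-definite; reduce −f:
−f: reduced (well bottom): (1,0,2) with a≤c, −a<b≤a
flip sign back: reduced form of f is (-1,0,-2)
g: translate: b→-2 (≡4 mod 6), so (3,4,2)→(3,-2,1)
g: flip: (3,-2,1)→(1,2,3)
g: translate: b→0 (≡2 mod 2), so (1,2,3)→(1,0,2)
g: reduced (well bottom): (1,0,2) with a≤c, −a<b≤a
reduced forms (-1, 0, -2) vs (1, 0, 2) ⇒ inequivalent

no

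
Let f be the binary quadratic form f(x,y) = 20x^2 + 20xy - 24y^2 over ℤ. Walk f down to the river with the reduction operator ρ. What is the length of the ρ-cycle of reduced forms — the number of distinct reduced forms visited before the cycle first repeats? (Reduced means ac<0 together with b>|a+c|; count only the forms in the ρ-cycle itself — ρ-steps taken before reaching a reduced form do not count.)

D = 2320, ⌊√D⌋ = 48
river: ρ → (-24,28,16)
river: ρ → (16,36,-16)
river: ρ → (-16,28,24)
river: ρ → (24,20,-20)
river: ρ → (-20,20,24)
river: ρ → (24,28,-16)
river: ρ → (-16,36,16)
river: ρ → (16,28,-24)
river: ρ → (-24,20,20)
river: ρ → (20,20,-24)
ρ-cycle length = 10 (tail of 0 descent steps not counted)

10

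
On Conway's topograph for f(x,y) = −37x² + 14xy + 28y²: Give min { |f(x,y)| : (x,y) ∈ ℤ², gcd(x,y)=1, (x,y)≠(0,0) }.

river: ρ → (28,42,-23)
river: ρ → (-23,50,20)
river: ρ → (20,30,-43)
river: ρ → (-43,56,7)
river: ρ → (7,56,-43)
river: ρ → (-43,30,20)
river: ρ → (20,50,-23)
river: ρ → (-23,42,28)
river: ρ → (28,14,-37)
river: ρ → (-37,60,5)
river: ρ → (5,60,-37)
river: ρ → (-37,14,28)
closes: descent 0, river 12
min |a| on river = 5

5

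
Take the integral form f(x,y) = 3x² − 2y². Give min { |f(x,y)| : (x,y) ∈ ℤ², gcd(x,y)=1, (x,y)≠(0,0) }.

descent: ρ → (-2,4,1)  [lands on river]
river: ρ → (1,4,-2)
closes: descent 1, river 2
min |a| on river = 1

1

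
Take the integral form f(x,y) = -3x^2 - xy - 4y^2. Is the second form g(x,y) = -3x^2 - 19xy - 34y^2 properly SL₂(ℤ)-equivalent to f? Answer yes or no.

D₁ = -47, D₂ = -47
f is negative-definite; reduce −f:
−f: reduced (well bottom): (3,1,4) with a≤c, −a<b≤a
flip sign back: reduced form of f is (-3,-1,-4)
g is negative-definite; reduce −g:
−g: translate: b→1 (≡19 mod 6), so (3,19,34)→(3,1,4)
−g: reduced (well bottom): (3,1,4) with a≤c, −a<b≤a
flip sign back: reduced form of g is (-3,-1,-4)
reduced forms (-3, -1, -4) vs (-3, -1, -4) ⇒ equivalent

yes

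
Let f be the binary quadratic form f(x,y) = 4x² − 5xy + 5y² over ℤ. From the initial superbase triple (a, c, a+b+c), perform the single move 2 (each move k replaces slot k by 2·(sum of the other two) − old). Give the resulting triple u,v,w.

start (4,5,4) = (f(1,0),f(0,1),f(1,1))
replace slot 2: 2·(4+4) − 5 = 11 → (4,11,4)

4,11,4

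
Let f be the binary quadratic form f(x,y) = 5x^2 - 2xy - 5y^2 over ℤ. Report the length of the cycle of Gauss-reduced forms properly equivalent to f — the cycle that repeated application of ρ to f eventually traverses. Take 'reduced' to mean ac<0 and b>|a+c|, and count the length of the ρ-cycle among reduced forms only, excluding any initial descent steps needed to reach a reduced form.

D = 104, ⌊√D⌋ = 10
descent: ρ → (-5,2,5)  [lands on river]
river: ρ → (5,8,-2)
river: ρ → (-2,8,5)
river: ρ → (5,2,-5)
river: ρ → (-5,8,2)
river: ρ → (2,8,-5)
ρ-cycle length = 6 (tail of 1 descent step not counted)

6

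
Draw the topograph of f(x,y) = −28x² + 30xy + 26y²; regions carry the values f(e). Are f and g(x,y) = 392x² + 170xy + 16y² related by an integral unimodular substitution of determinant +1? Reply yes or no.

D₁ = 3812, D₂ = 3812
river cycle of f (length 38): (26, 22, -32), (-32, 42, 16), (16, 54, -14), (-14, 58, 8), (8, 54, -28), (-28, 58, 4), (4, 54, -56), (-56, 58, 2), (2, 58, -56), (-56, 54, 4), … (28 more)
river cycle of g (length 38): (16, 54, -14), (-14, 58, 8), (8, 54, -28), (-28, 58, 4), (4, 54, -56), (-56, 58, 2), (2, 58, -56), (-56, 54, 4), (4, 58, -28), (-28, 54, 8), … (28 more)
cycles coincide ⇒ equivalent

yes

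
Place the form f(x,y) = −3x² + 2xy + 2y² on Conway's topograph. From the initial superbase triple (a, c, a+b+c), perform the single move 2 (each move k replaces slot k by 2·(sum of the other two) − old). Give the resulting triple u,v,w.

start (-3,2,1) = (f(1,0),f(0,1),f(1,1))
replace slot 2: 2·((-3)+1) − 2 = -6 → (-3,-6,1)

-3,-6,1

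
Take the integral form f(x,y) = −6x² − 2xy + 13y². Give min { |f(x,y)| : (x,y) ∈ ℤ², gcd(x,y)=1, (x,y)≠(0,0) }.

descent: ρ → (13,2,-6)
descent: ρ → (-6,10,9)  [lands on river]
river: ρ → (9,8,-7)
river: ρ → (-7,6,10)
river: ρ → (10,14,-3)
river: ρ → (-3,16,5)
river: ρ → (5,14,-6)
closes: descent 2, river 6
min |a| on river = 3

3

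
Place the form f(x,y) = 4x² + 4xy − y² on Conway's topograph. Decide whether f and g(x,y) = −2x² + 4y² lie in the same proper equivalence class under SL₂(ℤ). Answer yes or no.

D₁ = 32, D₂ = 32
river cycle of f (length 2): (-1, 4, 4), (4, 4, -1)
river cycle of g (length 2): (-2, 4, 2), (2, 4, -2)
cycles differ ⇒ inequivalent

no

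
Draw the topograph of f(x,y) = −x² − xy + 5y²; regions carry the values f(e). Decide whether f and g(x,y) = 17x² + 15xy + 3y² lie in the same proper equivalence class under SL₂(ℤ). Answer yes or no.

D₁ = 21, D₂ = 21
river cycle of f (length 2): (-1, 3, 3), (3, 3, -1)
river cycle of g (length 2): (3, 3, -1), (-1, 3, 3)
cycles coincide ⇒ equivalent

yes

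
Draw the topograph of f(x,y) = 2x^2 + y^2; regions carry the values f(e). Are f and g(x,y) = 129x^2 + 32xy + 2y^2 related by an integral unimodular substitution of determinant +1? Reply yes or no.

D₁ = -8, D₂ = -8
f: flip: (2,0,1)→(1,0,2)
f: reduced (well bottom): (1,0,2) with a≤c, −a<b≤a
g: flip: (129,32,2)→(2,-32,129)
g: translate: b→0 (≡-32 mod 4), so (2,-32,129)→(2,0,1)
g: flip: (2,0,1)→(1,0,2)
g: reduced (well bottom): (1,0,2) with a≤c, −a<b≤a
reduced forms (1, 0, 2) vs (1, 0, 2) ⇒ equivalent

yes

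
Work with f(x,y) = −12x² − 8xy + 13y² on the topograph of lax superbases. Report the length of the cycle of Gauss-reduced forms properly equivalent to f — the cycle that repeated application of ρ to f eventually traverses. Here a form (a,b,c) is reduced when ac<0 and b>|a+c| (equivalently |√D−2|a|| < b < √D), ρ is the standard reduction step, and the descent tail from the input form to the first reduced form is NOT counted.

D = 688, ⌊√D⌋ = 26
descent: ρ → (13,8,-12)  [lands on river]
river: ρ → (-12,16,9)
river: ρ → (9,20,-8)
river: ρ → (-8,12,17)
river: ρ → (17,22,-3)
river: ρ → (-3,26,1)
river: ρ → (1,26,-3)
river: ρ → (-3,22,17)
river: ρ → (17,12,-8)
river: ρ → (-8,20,9)
river: ρ → (9,16,-12)
river: ρ → (-12,8,13)
river: ρ → (13,18,-7)
river: ρ → (-7,24,4)
river: ρ → (4,24,-7)
river: ρ → (-7,18,13)
ρ-cycle length = 16 (tail of 1 descent step not counted)

16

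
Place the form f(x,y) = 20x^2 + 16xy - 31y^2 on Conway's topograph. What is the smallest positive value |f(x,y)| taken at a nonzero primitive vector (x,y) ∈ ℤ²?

river: ρ → (-31,46,5)
river: ρ → (5,44,-40)
river: ρ → (-40,36,9)
river: ρ → (9,36,-40)
river: ρ → (-40,44,5)
river: ρ → (5,46,-31)
river: ρ → (-31,16,20)
river: ρ → (20,24,-27)
river: ρ → (-27,30,17)
river: ρ → (17,38,-19)
river: ρ → (-19,38,17)
river: ρ → (17,30,-27)
river: ρ → (-27,24,20)
river: ρ → (20,16,-31)
closes: descent 0, river 14
min |a| on river = 5

5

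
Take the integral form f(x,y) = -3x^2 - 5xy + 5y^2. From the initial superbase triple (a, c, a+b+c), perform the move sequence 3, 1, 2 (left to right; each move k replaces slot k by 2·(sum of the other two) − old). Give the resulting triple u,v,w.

start (-3,5,-3) = (f(1,0),f(0,1),f(1,1))
replace slot 3: 2·((-3)+5) − (-3) = 7 → (-3,5,7)
replace slot 1: 2·(5+7) − (-3) = 27 → (27,5,7)
replace slot 2: 2·(27+7) − 5 = 63 → (27,63,7)

27,63,7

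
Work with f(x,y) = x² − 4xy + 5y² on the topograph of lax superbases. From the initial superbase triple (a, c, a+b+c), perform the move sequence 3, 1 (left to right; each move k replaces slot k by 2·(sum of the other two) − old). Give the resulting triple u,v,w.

start (1,5,2) = (f(1,0),f(0,1),f(1,1))
replace slot 3: 2·(1+5) − 2 = 10 → (1,5,10)
replace slot 1: 2·(5+10) − 1 = 29 → (29,5,10)

29,5,10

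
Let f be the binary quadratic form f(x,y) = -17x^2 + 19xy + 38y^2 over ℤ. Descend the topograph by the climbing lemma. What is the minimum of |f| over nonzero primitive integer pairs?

descent: ρ → (38,-19,-17)
descent: ρ → (-17,53,2)  [lands on river]
river: ρ → (2,51,-43)
river: ρ → (-43,35,10)
river: ρ → (10,45,-23)
river: ρ → (-23,47,8)
river: ρ → (8,49,-17)
closes: descent 2, river 6
min |a| on river = 2

2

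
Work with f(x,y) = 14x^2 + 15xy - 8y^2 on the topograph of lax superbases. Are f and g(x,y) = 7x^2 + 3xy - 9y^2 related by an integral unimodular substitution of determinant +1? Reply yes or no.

D₁ = 673, D₂ = 261
discriminants differ ⇒ not SL₂(ℤ)-equivalent

no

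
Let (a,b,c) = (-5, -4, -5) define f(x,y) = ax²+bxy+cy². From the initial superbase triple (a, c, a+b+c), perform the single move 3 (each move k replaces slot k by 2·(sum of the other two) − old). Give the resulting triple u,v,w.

start (-5,-5,-14) = (f(1,0),f(0,1),f(1,1))
replace slot 3: 2·((-5)+(-5)) − (-14) = -6 → (-5,-5,-6)

-5,-5,-6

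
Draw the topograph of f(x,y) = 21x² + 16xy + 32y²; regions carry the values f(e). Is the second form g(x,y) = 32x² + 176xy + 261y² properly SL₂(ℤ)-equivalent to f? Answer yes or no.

D₁ = -2432, D₂ = -2432
f: reduced (well bottom): (21,16,32) with a≤c, −a<b≤a
g: translate: b→-16 (≡176 mod 64), so (32,176,261)→(32,-16,21)
g: flip: (32,-16,21)→(21,16,32)
g: reduced (well bottom): (21,16,32) with a≤c, −a<b≤a
reduced forms (21, 16, 32) vs (21, 16, 32) ⇒ equivalent

yes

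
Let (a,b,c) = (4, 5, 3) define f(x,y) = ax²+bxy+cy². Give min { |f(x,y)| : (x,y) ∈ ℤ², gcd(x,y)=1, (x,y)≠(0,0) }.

translate: b→-3 (≡5 mod 8), so (4,5,3)→(4,-3,2)
flip: (4,-3,2)→(2,3,4)
translate: b→-1 (≡3 mod 4), so (2,3,4)→(2,-1,3)
reduced (well bottom): (2,-1,3) with a≤c, −a<b≤a
well minimum = a = 2

2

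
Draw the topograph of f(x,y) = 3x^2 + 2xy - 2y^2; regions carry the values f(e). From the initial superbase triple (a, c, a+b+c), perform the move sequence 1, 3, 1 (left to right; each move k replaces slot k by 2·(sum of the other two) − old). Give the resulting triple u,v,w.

start (3,-2,3) = (f(1,0),f(0,1),f(1,1))
replace slot 1: 2·((-2)+3) − 3 = -1 → (-1,-2,3)
replace slot 3: 2·((-1)+(-2)) − 3 = -9 → (-1,-2,-9)
replace slot 1: 2·((-2)+(-9)) − (-1) = -21 → (-21,-2,-9)

-21,-2,-9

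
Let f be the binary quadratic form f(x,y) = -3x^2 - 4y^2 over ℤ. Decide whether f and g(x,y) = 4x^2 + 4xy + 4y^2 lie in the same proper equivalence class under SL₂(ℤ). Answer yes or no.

D₁ = -48, D₂ = -48
f is negative-definite; reduce −f:
−f: reduced (well bottom): (3,0,4) with a≤c, −a<b≤a
flip sign back: reduced form of f is (-3,0,-4)
g: reduced (well bottom): (4,4,4) with a≤c, −a<b≤a
reduced forms (-3, 0, -4) vs (4, 4, 4) ⇒ inequivalent

no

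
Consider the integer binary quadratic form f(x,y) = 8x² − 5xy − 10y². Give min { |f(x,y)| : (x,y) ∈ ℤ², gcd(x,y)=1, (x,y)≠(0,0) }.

descent: ρ → (-10,5,8)  [lands on river]
river: ρ → (8,11,-7)
river: ρ → (-7,17,2)
river: ρ → (2,15,-15)
river: ρ → (-15,15,2)
river: ρ → (2,17,-7)
river: ρ → (-7,11,8)
river: ρ → (8,5,-10)
river: ρ → (-10,15,3)
river: ρ → (3,15,-10)
closes: descent 1, river 10
min |a| on river = 2

2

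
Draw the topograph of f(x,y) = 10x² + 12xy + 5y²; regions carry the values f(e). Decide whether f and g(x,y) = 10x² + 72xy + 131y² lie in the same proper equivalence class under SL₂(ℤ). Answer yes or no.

D₁ = -56, D₂ = -56
f: translate: b→-8 (≡12 mod 20), so (10,12,5)→(10,-8,3)
f: flip: (10,-8,3)→(3,8,10)
f: translate: b→2 (≡8 mod 6), so (3,8,10)→(3,2,5)
f: reduced (well bottom): (3,2,5) with a≤c, −a<b≤a
g: translate: b→-8 (≡72 mod 20), so (10,72,131)→(10,-8,3)
g: flip: (10,-8,3)→(3,8,10)
g: translate: b→2 (≡8 mod 6), so (3,8,10)→(3,2,5)
g: reduced (well bottom): (3,2,5) with a≤c, −a<b≤a
reduced forms (3, 2, 5) vs (3, 2, 5) ⇒ equivalent

yes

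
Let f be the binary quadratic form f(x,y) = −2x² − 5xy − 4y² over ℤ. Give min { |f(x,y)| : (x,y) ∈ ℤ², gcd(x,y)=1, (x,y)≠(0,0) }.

translate: b→1 (≡5 mod 4), so (2,5,4)→(2,1,1)
flip: (2,1,1)→(1,-1,2)
translate: b→1 (≡-1 mod 2), so (1,-1,2)→(1,1,2)
reduced (well bottom): (1,1,2) with a≤c, −a<b≤a
well minimum |f| = |-1| = 1 (negative-definite)

1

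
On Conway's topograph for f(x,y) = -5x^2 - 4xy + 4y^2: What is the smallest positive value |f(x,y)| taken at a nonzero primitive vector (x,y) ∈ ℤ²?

descent: ρ → (4,4,-5)  [lands on river]
river: ρ → (-5,6,3)
river: ρ → (3,6,-5)
river: ρ → (-5,4,4)
closes: descent 1, river 4
min |a| on river = 3

3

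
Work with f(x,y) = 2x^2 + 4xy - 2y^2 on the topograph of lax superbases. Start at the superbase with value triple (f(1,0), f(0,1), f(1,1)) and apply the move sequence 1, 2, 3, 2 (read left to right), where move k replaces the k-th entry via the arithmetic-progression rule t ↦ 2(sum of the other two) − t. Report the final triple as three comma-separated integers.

start (2,-2,4) = (f(1,0),f(0,1),f(1,1))
replace slot 1: 2·((-2)+4) − 2 = 2 → (2,-2,4)
replace slot 2: 2·(2+4) − (-2) = 14 → (2,14,4)
replace slot 3: 2·(2+14) − 4 = 28 → (2,14,28)
replace slot 2: 2·(2+28) − 14 = 46 → (2,46,28)

2,46,28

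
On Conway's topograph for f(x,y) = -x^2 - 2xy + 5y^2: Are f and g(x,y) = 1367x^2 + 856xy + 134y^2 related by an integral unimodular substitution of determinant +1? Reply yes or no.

D₁ = 24, D₂ = 24
river cycle of f (length 2): (-1, 4, 2), (2, 4, -1)
river cycle of g (length 2): (-1, 4, 2), (2, 4, -1)
cycles coincide ⇒ equivalent

yes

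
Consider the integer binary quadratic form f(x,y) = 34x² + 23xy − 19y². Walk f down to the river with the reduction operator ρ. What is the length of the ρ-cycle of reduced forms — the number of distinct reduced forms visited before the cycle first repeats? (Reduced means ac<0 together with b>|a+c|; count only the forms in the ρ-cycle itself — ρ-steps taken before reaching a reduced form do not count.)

D = 3113, ⌊√D⌋ = 55
river: ρ → (-19,53,4)
river: ρ → (4,51,-32)
river: ρ → (-32,13,23)
river: ρ → (23,33,-22)
river: ρ → (-22,55,1)
river: ρ → (1,55,-22)
river: ρ → (-22,33,23)
river: ρ → (23,13,-32)
river: ρ → (-32,51,4)
river: ρ → (4,53,-19)
river: ρ → (-19,23,34)
river: ρ → (34,45,-8)
river: ρ → (-8,51,16)
river: ρ → (16,45,-17)
river: ρ → (-17,23,38)
river: ρ → (38,53,-2)
river: ρ → (-2,55,11)
river: ρ → (11,55,-2)
river: ρ → (-2,53,38)
river: ρ → (38,23,-17)
river: ρ → (-17,45,16)
river: ρ → (16,51,-8)
river: ρ → (-8,45,34)
river: ρ → (34,23,-19)
ρ-cycle length = 24 (tail of 0 descent steps not counted)

24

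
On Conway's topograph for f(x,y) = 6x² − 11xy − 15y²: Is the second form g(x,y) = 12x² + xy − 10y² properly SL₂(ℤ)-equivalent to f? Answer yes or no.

D₁ = 481, D₂ = 481
river cycle of f (length 26): (-15, 11, 6), (6, 13, -13), (-13, 13, 6), (6, 11, -15), (-15, 19, 2), (2, 21, -5), (-5, 19, 6), (6, 17, -8), (-8, 15, 8), (8, 17, -6), … (16 more)
river cycle of g (length 30): (-10, 19, 3), (3, 17, -16), (-16, 15, 4), (4, 17, -12), (-12, 7, 9), (9, 11, -10), (-10, 9, 10), (10, 11, -9), (-9, 7, 12), (12, 17, -4), … (20 more)
cycles differ ⇒ inequivalent

no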